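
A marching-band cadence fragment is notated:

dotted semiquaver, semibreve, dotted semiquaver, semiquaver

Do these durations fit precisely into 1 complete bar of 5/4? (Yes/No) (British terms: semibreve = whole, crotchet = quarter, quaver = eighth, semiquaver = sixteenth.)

Yes

One bar of 5/4 = 40 thirty-second notes.
Each duration in thirty-second notes: dotted semiquaver = 3; semibreve = 32; dotted semiquaver = 3; semiquaver = 2.
Sum: 3 + 32 + 3 + 2 = 40.
40 equals 40, so the answer is Yes.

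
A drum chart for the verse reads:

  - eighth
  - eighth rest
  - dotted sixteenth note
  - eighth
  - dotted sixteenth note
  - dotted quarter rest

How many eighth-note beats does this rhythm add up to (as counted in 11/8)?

7.5

One eighth-note beat = 4 thirty-second notes.
Working in thirty-second notes: eighth = 4; eighth rest = 4; dotted sixteenth note = 3; eighth = 4; dotted sixteenth note = 3; dotted quarter rest = 12.
Total: 4 + 4 + 3 + 4 + 3 + 12 = 30.
30 ÷ 4 = 7.5 beats.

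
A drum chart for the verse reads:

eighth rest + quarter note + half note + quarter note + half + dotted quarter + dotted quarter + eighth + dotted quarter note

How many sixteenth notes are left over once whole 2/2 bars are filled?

14

One bar of 2/2 = 8 eighth notes.
Working in eighth notes: eighth rest = 1; quarter note = 2; half note = 4; quarter note = 2; half = 4; dotted quarter = 3; dotted quarter = 3; eighth = 1; dotted quarter note = 3.
Altogether 1 + 2 + 4 + 2 + 4 + 3 + 3 + 1 + 3 = 23.
23 ÷ 8 = 2 complete bars with 7 eighth notes remaining = 14 sixteenth notes.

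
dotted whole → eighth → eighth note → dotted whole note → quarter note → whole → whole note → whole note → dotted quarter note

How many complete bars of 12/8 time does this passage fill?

4

One bar of 12/8 = 12 eighth notes.
Express everything in eighth notes: dotted whole = 12; eighth = 1; eighth note = 1; dotted whole note = 12; quarter note = 2; whole = 8; whole note = 8; whole note = 8; dotted quarter note = 3.
Altogether 12 + 1 + 1 + 12 + 2 + 8 + 8 + 8 + 3 = 55.
55 ÷ 12 = 4 complete bars with 7 left over.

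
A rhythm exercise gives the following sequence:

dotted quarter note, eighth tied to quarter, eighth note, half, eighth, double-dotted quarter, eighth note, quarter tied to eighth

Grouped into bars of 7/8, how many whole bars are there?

One bar of 7/8 = 14 sixteenth notes.
Convert each value to sixteenth notes: dotted quarter note = 6; eighth tied to quarter (eighth + quarter) = 6; eighth note = 2; half = 8; eighth = 2; double-dotted quarter = 7; eighth note = 2; quarter tied to eighth (quarter + eighth) = 6.
Sum: 6 + 6 + 2 + 8 + 2 + 7 + 2 + 6 = 39.
39 ÷ 14 = 2 complete bars with 11 left over.

2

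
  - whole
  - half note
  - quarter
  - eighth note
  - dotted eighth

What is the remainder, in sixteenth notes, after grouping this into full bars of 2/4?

1

One bar of 2/4 = 8 sixteenth notes.
In sixteenth notes: whole = 16; half note = 8; quarter = 4; eighth note = 2; dotted eighth = 3.
Adding: 16 + 8 + 4 + 2 + 3 = 33.
33 ÷ 8 = 4 complete bars with 1 sixteenth note remaining.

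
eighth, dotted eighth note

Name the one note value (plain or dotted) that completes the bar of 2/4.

The bar of 2/4 = 8 sixteenth notes.
Express everything in sixteenth notes: eighth = 2; dotted eighth note = 3.
Sum: 2 + 3 = 5.
Remaining: 8 − 5 = 3 sixteenth notes, which is a dotted eighth note.

dotted eighth note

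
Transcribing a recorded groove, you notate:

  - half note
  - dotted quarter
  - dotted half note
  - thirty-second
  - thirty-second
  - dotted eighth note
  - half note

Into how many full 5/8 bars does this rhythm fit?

One bar of 5/8 = 20 thirty-second notes.
Express everything in thirty-second notes: half note = 16; dotted quarter = 12; dotted half note = 24; thirty-second = 1; thirty-second = 1; dotted eighth note = 6; half note = 16.
Total: 16 + 12 + 24 + 1 + 1 + 6 + 16 = 76.
76 ÷ 20 = 3 complete bars with 16 left over.

3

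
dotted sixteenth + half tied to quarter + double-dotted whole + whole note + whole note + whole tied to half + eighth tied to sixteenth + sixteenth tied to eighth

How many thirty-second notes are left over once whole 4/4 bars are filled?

One bar of 4/4 = 32 thirty-second notes.
Convert each value to thirty-second notes: dotted sixteenth = 3; half tied to quarter (half + quarter) = 24; double-dotted whole = 56; whole note = 32; whole note = 32; whole tied to half (whole + half) = 48; eighth tied to sixteenth (eighth + sixteenth) = 6; sixteenth tied to eighth (sixteenth + eighth) = 6.
Adding: 3 + 24 + 56 + 32 + 32 + 48 + 6 + 6 = 207.
207 ÷ 32 = 6 complete bars with 15 thirty-second notes remaining.

15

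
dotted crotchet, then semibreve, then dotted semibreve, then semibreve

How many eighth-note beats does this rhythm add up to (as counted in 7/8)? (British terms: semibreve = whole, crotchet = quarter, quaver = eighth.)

One eighth-note beat = 2 sixteenth notes.
Convert each value to sixteenth notes: dotted crotchet = 6; semibreve = 16; dotted semibreve = 24; semibreve = 16.
Altogether 6 + 16 + 24 + 16 = 62.
62 ÷ 2 = 31 beats.

31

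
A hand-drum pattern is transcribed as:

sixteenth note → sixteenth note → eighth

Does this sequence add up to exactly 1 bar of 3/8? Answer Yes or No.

No

One bar of 3/8 = 6 sixteenth notes.
Convert each value to sixteenth notes: sixteenth note = 1; sixteenth note = 1; eighth = 2.
Total: 1 + 1 + 2 = 4.
4 falls short of 6, so the answer is No.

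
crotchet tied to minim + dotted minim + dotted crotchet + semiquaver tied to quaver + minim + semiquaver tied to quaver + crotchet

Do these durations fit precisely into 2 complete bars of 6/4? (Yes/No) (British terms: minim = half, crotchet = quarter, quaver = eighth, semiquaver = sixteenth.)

One bar of 6/4 = 24 sixteenth notes, so 2 bars = 48.
Each duration in sixteenth notes: crotchet tied to minim (crotchet + minim) = 12; dotted minim = 12; dotted crotchet = 6; semiquaver tied to quaver (semiquaver + quaver) = 3; minim = 8; semiquaver tied to quaver (semiquaver + quaver) = 3; crotchet = 4.
Adding: 12 + 12 + 6 + 3 + 8 + 3 + 4 = 48.
48 equals 48, so the answer is Yes.

Yes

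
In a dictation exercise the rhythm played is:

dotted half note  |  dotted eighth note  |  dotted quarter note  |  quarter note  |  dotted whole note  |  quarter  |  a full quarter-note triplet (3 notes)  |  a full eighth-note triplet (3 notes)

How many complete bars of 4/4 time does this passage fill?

4

One bar of 4/4 = 16 sixteenth notes.
Convert each value to sixteenth notes: dotted half note = 12; dotted eighth note = 3; dotted quarter note = 6; quarter note = 4; dotted whole note = 24; quarter = 4; a full quarter-note triplet (3 notes) (three triplet quarters span one half) = 8; a full eighth-note triplet (3 notes) (three triplet eighths span one quarter) = 4.
Sum: 12 + 3 + 6 + 4 + 24 + 4 + 8 + 4 = 65.
65 ÷ 16 = 4 complete bars with 1 left over.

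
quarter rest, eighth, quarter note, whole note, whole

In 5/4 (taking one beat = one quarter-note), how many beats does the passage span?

One quarter-note beat = 2 eighth notes.
Working in eighth notes: quarter rest = 2; eighth = 1; quarter note = 2; whole note = 8; whole = 8.
Total: 2 + 1 + 2 + 8 + 8 = 21.
21 ÷ 2 = 10.5 beats.

10.5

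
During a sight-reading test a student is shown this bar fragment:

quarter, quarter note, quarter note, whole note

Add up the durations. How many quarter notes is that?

7

Convert each value to quarter notes: quarter = 1; quarter note = 1; quarter note = 1; whole note = 4.
Total: 1 + 1 + 1 + 4 = 7 quarter notes.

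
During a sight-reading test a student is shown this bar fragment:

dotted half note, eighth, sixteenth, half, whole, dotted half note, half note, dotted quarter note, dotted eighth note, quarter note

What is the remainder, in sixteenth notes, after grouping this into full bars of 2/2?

8

One bar of 2/2 = 16 sixteenth notes.
Each duration in sixteenth notes: dotted half note = 12; eighth = 2; sixteenth = 1; half = 8; whole = 16; dotted half note = 12; half note = 8; dotted quarter note = 6; dotted eighth note = 3; quarter note = 4.
Sum: 12 + 2 + 1 + 8 + 16 + 12 + 8 + 6 + 3 + 4 = 72.
72 ÷ 16 = 4 complete bars with 8 sixteenth notes remaining.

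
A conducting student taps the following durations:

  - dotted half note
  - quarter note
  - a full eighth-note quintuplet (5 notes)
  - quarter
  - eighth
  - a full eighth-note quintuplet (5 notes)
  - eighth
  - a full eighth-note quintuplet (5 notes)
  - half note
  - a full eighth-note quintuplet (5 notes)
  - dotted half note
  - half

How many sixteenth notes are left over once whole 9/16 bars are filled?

3

One bar of 9/16 = 9 sixteenth notes.
In sixteenth notes: dotted half note = 12; quarter note = 4; a full eighth-note quintuplet (5 notes) (five quintuplet eighths span one half) = 8; quarter = 4; eighth = 2; a full eighth-note quintuplet (5 notes) (five quintuplet eighths span one half) = 8; eighth = 2; a full eighth-note quintuplet (5 notes) (five quintuplet eighths span one half) = 8; half note = 8; a full eighth-note quintuplet (5 notes) (five quintuplet eighths span one half) = 8; dotted half note = 12; half = 8.
Total: 12 + 4 + 8 + 4 + 2 + 8 + 2 + 8 + 8 + 8 + 12 + 8 = 84.
84 ÷ 9 = 9 complete bars with 3 sixteenth notes remaining.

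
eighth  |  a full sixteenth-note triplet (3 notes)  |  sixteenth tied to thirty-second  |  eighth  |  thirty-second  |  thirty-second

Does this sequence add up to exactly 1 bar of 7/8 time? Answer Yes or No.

No

One bar of 7/8 = 28 thirty-second notes.
Express everything in thirty-second notes: eighth = 4; a full sixteenth-note triplet (3 notes) (three triplet sixteenths span one eighth) = 4; sixteenth tied to thirty-second (sixteenth + thirty-second) = 3; eighth = 4; thirty-second = 1; thirty-second = 1.
Total: 4 + 4 + 3 + 4 + 1 + 1 = 17.
17 falls short of 28, so the answer is No.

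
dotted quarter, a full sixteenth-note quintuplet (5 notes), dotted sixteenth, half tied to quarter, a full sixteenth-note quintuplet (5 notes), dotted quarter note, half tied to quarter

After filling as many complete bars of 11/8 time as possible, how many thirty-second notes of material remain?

One bar of 11/8 = 44 thirty-second notes.
Each duration in thirty-second notes: dotted quarter = 12; a full sixteenth-note quintuplet (5 notes) (five quintuplet sixteenths span one quarter) = 8; dotted sixteenth = 3; half tied to quarter (half + quarter) = 24; a full sixteenth-note quintuplet (5 notes) (five quintuplet sixteenths span one quarter) = 8; dotted quarter note = 12; half tied to quarter (half + quarter) = 24.
Altogether 12 + 8 + 3 + 24 + 8 + 12 + 24 = 91.
91 ÷ 44 = 2 complete bars with 3 thirty-second notes remaining.

3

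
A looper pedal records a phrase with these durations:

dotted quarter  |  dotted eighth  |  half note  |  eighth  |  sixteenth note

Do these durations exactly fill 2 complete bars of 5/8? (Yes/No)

One bar of 5/8 = 10 sixteenth notes, so 2 bars = 20.
Express everything in sixteenth notes: dotted quarter = 6; dotted eighth = 3; half note = 8; eighth = 2; sixteenth note = 1.
Altogether 6 + 3 + 8 + 2 + 1 = 20.
20 equals 20, so the answer is Yes.

Yes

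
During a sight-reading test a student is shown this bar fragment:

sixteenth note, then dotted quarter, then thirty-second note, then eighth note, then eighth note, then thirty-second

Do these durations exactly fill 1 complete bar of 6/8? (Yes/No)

Yes

One bar of 6/8 = 24 thirty-second notes.
Working in thirty-second notes: sixteenth note = 2; dotted quarter = 12; thirty-second note = 1; eighth note = 4; eighth note = 4; thirty-second = 1.
Altogether 2 + 12 + 1 + 4 + 4 + 1 = 24.
24 equals 24, so the answer is Yes.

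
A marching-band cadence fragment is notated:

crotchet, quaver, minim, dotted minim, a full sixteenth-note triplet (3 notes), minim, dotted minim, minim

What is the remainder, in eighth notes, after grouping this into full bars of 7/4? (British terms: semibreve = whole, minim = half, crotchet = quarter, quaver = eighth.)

One bar of 7/4 = 14 eighth notes.
Convert each value to eighth notes: crotchet = 2; quaver = 1; minim = 4; dotted minim = 6; a full sixteenth-note triplet (3 notes) (three triplet sixteenths span one eighth) = 1; minim = 4; dotted minim = 6; minim = 4.
Altogether 2 + 1 + 4 + 6 + 1 + 4 + 6 + 4 = 28.
28 ÷ 14 = 2 complete bars with 0 eighth notes remaining.

0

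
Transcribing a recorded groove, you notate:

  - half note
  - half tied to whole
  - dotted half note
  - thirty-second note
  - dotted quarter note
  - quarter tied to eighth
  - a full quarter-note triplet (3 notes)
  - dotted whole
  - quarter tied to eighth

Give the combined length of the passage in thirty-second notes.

189

Working in thirty-second notes: half note = 16; half tied to whole (half + whole) = 48; dotted half note = 24; thirty-second note = 1; dotted quarter note = 12; quarter tied to eighth (quarter + eighth) = 12; a full quarter-note triplet (3 notes) (three triplet quarters span one half) = 16; dotted whole = 48; quarter tied to eighth (quarter + eighth) = 12.
Adding: 16 + 48 + 24 + 1 + 12 + 12 + 16 + 48 + 12 = 189 thirty-second notes.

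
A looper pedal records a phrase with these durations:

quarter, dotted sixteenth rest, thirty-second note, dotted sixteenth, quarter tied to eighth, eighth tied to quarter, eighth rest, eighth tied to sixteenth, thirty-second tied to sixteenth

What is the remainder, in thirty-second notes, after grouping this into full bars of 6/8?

4

One bar of 6/8 = 24 thirty-second notes.
Working in thirty-second notes: quarter = 8; dotted sixteenth rest = 3; thirty-second note = 1; dotted sixteenth = 3; quarter tied to eighth (quarter + eighth) = 12; eighth tied to quarter (eighth + quarter) = 12; eighth rest = 4; eighth tied to sixteenth (eighth + sixteenth) = 6; thirty-second tied to sixteenth (thirty-second + sixteenth) = 3.
Total: 8 + 3 + 1 + 3 + 12 + 12 + 4 + 6 + 3 = 52.
52 ÷ 24 = 2 complete bars with 4 thirty-second notes remaining.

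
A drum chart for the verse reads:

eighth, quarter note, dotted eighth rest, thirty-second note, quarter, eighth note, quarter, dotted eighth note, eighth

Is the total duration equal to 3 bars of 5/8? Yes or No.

No

One bar of 5/8 = 20 thirty-second notes, so 3 bars = 60.
Working in thirty-second notes: eighth = 4; quarter note = 8; dotted eighth rest = 6; thirty-second note = 1; quarter = 8; eighth note = 4; quarter = 8; dotted eighth note = 6; eighth = 4.
Adding: 4 + 8 + 6 + 1 + 8 + 4 + 8 + 6 + 4 = 49.
49 falls short of 60, so the answer is No.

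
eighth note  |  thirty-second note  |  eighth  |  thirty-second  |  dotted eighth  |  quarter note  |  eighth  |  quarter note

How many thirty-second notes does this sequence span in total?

Working in thirty-second notes: eighth note = 4; thirty-second note = 1; eighth = 4; thirty-second = 1; dotted eighth = 6; quarter note = 8; eighth = 4; quarter note = 8.
Sum: 4 + 1 + 4 + 1 + 6 + 8 + 4 + 8 = 36 thirty-second notes.

36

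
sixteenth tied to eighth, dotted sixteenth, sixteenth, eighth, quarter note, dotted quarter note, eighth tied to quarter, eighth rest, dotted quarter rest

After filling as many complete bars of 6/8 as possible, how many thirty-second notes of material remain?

One bar of 6/8 = 24 thirty-second notes.
In thirty-second notes: sixteenth tied to eighth (sixteenth + eighth) = 6; dotted sixteenth = 3; sixteenth = 2; eighth = 4; quarter note = 8; dotted quarter note = 12; eighth tied to quarter (eighth + quarter) = 12; eighth rest = 4; dotted quarter rest = 12.
Total: 6 + 3 + 2 + 4 + 8 + 12 + 12 + 4 + 12 = 63.
63 ÷ 24 = 2 complete bars with 15 thirty-second notes remaining.

15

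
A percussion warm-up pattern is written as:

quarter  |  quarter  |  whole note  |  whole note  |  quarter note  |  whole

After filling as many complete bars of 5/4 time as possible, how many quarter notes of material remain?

0

One bar of 5/4 = 5 quarter notes.
Convert each value to quarter notes: quarter = 1; quarter = 1; whole note = 4; whole note = 4; quarter note = 1; whole = 4.
Altogether 1 + 1 + 4 + 4 + 1 + 4 = 15.
15 ÷ 5 = 3 complete bars with 0 quarter notes remaining.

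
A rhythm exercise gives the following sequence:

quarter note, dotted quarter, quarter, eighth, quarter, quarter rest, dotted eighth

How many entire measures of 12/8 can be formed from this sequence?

One bar of 12/8 = 24 sixteenth notes.
Express everything in sixteenth notes: quarter note = 4; dotted quarter = 6; quarter = 4; eighth = 2; quarter = 4; quarter rest = 4; dotted eighth = 3.
Adding: 4 + 6 + 4 + 2 + 4 + 4 + 3 = 27.
27 ÷ 24 = 1 complete bar with 3 left over.

1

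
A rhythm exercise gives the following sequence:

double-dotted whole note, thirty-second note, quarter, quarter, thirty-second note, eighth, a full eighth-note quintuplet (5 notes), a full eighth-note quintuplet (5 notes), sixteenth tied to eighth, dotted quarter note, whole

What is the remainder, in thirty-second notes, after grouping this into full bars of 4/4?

0

One bar of 4/4 = 32 thirty-second notes.
Express everything in thirty-second notes: double-dotted whole note = 56; thirty-second note = 1; quarter = 8; quarter = 8; thirty-second note = 1; eighth = 4; a full eighth-note quintuplet (5 notes) (five quintuplet eighths span one half) = 16; a full eighth-note quintuplet (5 notes) (five quintuplet eighths span one half) = 16; sixteenth tied to eighth (sixteenth + eighth) = 6; dotted quarter note = 12; whole = 32.
Altogether 56 + 1 + 8 + 8 + 1 + 4 + 16 + 16 + 6 + 12 + 32 = 160.
160 ÷ 32 = 5 complete bars with 0 thirty-second notes remaining.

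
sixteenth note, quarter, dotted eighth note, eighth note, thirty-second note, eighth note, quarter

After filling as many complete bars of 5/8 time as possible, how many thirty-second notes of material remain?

13

One bar of 5/8 = 20 thirty-second notes.
Working in thirty-second notes: sixteenth note = 2; quarter = 8; dotted eighth note = 6; eighth note = 4; thirty-second note = 1; eighth note = 4; quarter = 8.
Total: 2 + 8 + 6 + 4 + 1 + 4 + 8 = 33.
33 ÷ 20 = 1 complete bar with 13 thirty-second notes remaining.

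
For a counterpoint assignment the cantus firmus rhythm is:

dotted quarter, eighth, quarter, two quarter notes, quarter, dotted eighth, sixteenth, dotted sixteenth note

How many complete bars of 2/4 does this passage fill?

3

One bar of 2/4 = 16 thirty-second notes.
Express everything in thirty-second notes: dotted quarter = 12; eighth = 4; quarter = 8; quarter note = 8; quarter note = 8; quarter = 8; dotted eighth = 6; sixteenth = 2; dotted sixteenth note = 3.
Total: 12 + 4 + 8 + 8 + 8 + 8 + 6 + 2 + 3 = 59.
59 ÷ 16 = 3 complete bars with 11 left over.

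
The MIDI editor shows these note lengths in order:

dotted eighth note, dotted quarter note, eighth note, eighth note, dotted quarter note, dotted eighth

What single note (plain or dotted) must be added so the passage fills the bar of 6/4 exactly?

eighth note

The bar of 6/4 = 24 sixteenth notes.
In sixteenth notes: dotted eighth note = 3; dotted quarter note = 6; eighth note = 2; eighth note = 2; dotted quarter note = 6; dotted eighth = 3.
Adding: 3 + 6 + 2 + 2 + 6 + 3 = 22.
Remaining: 24 − 22 = 2 sixteenth notes, which is a eighth note.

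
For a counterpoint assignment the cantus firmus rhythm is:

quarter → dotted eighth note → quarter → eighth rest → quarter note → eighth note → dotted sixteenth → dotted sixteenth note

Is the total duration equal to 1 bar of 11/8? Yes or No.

Yes

One bar of 11/8 = 44 thirty-second notes.
In thirty-second notes: quarter = 8; dotted eighth note = 6; quarter = 8; eighth rest = 4; quarter note = 8; eighth note = 4; dotted sixteenth = 3; dotted sixteenth note = 3.
Adding: 8 + 6 + 8 + 4 + 8 + 4 + 3 + 3 = 44.
44 equals 44, so the answer is Yes.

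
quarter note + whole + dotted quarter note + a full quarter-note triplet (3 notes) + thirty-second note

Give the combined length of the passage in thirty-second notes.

69

Convert each value to thirty-second notes: quarter note = 8; whole = 32; dotted quarter note = 12; a full quarter-note triplet (3 notes) (three triplet quarters span one half) = 16; thirty-second note = 1.
Altogether 8 + 32 + 12 + 16 + 1 = 69 thirty-second notes.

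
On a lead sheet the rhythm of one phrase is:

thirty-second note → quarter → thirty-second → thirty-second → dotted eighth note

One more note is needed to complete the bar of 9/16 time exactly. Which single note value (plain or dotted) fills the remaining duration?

thirty-second note

The bar of 9/16 = 18 thirty-second notes.
Express everything in thirty-second notes: thirty-second note = 1; quarter = 8; thirty-second = 1; thirty-second = 1; dotted eighth note = 6.
Altogether 1 + 8 + 1 + 1 + 6 = 17.
Remaining: 18 − 17 = 1 thirty-second note, which is a thirty-second note.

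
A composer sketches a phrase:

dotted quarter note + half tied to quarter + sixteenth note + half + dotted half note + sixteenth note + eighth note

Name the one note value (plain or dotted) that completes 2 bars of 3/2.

dotted quarter note

2 bars of 3/2 = 48 sixteenth notes.
Express everything in sixteenth notes: dotted quarter note = 6; half tied to quarter (half + quarter) = 12; sixteenth note = 1; half = 8; dotted half note = 12; sixteenth note = 1; eighth note = 2.
Total: 6 + 12 + 1 + 8 + 12 + 1 + 2 = 42.
Remaining: 48 − 42 = 6 sixteenth notes, which is a dotted quarter note.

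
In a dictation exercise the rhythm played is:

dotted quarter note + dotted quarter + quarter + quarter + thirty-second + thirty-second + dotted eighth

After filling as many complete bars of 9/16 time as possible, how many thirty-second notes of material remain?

One bar of 9/16 = 18 thirty-second notes.
Working in thirty-second notes: dotted quarter note = 12; dotted quarter = 12; quarter = 8; quarter = 8; thirty-second = 1; thirty-second = 1; dotted eighth = 6.
Total: 12 + 12 + 8 + 8 + 1 + 1 + 6 = 48.
48 ÷ 18 = 2 complete bars with 12 thirty-second notes remaining.

12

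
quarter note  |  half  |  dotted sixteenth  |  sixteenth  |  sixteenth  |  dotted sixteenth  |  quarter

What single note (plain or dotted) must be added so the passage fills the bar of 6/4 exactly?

The bar of 6/4 = 48 thirty-second notes.
Working in thirty-second notes: quarter note = 8; half = 16; dotted sixteenth = 3; sixteenth = 2; sixteenth = 2; dotted sixteenth = 3; quarter = 8.
Total: 8 + 16 + 3 + 2 + 2 + 3 + 8 = 42.
Remaining: 48 − 42 = 6 thirty-second notes, which is a dotted eighth note.

dotted eighth note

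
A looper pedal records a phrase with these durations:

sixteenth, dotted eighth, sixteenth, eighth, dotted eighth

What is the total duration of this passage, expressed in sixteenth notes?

Convert each value to sixteenth notes: sixteenth = 1; dotted eighth = 3; sixteenth = 1; eighth = 2; dotted eighth = 3.
Total: 1 + 3 + 1 + 2 + 3 = 10 sixteenth notes.

10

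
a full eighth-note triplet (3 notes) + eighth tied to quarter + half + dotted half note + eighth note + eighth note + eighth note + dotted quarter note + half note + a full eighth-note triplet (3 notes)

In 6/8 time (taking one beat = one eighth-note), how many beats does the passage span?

One eighth-note beat = 2 sixteenth notes.
In sixteenth notes: a full eighth-note triplet (3 notes) (three triplet eighths span one quarter) = 4; eighth tied to quarter (eighth + quarter) = 6; half = 8; dotted half note = 12; eighth note = 2; eighth note = 2; eighth note = 2; dotted quarter note = 6; half note = 8; a full eighth-note triplet (3 notes) (three triplet eighths span one quarter) = 4.
Altogether 4 + 6 + 8 + 12 + 2 + 2 + 2 + 6 + 8 + 4 = 54.
54 ÷ 2 = 27 beats.

27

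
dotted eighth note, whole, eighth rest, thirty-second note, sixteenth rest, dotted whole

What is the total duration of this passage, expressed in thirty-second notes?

93

In thirty-second notes: dotted eighth note = 6; whole = 32; eighth rest = 4; thirty-second note = 1; sixteenth rest = 2; dotted whole = 48.
Altogether 6 + 32 + 4 + 1 + 2 + 48 = 93 thirty-second notes.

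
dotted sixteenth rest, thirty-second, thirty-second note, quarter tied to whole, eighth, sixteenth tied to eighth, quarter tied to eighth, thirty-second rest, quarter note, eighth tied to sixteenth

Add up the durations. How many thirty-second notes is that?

Express everything in thirty-second notes: dotted sixteenth rest = 3; thirty-second = 1; thirty-second note = 1; quarter tied to whole (quarter + whole) = 40; eighth = 4; sixteenth tied to eighth (sixteenth + eighth) = 6; quarter tied to eighth (quarter + eighth) = 12; thirty-second rest = 1; quarter note = 8; eighth tied to sixteenth (eighth + sixteenth) = 6.
Sum: 3 + 1 + 1 + 40 + 4 + 6 + 12 + 1 + 8 + 6 = 82 thirty-second notes.

82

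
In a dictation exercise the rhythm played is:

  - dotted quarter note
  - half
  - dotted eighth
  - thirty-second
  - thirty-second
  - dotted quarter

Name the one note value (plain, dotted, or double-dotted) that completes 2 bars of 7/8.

2 bars of 7/8 = 56 thirty-second notes.
Express everything in thirty-second notes: dotted quarter note = 12; half = 16; dotted eighth = 6; thirty-second = 1; thirty-second = 1; dotted quarter = 12.
Total: 12 + 16 + 6 + 1 + 1 + 12 = 48.
Remaining: 56 − 48 = 8 thirty-second notes, which is a quarter note.

quarter note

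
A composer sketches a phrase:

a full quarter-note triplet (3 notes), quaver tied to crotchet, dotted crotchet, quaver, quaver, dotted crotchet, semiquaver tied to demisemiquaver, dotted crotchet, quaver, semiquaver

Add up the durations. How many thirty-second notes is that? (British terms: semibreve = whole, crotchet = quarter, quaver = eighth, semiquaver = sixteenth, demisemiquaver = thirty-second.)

81

In thirty-second notes: a full quarter-note triplet (3 notes) (three triplet quarters span one half) = 16; quaver tied to crotchet (quaver + crotchet) = 12; dotted crotchet = 12; quaver = 4; quaver = 4; dotted crotchet = 12; semiquaver tied to demisemiquaver (semiquaver + demisemiquaver) = 3; dotted crotchet = 12; quaver = 4; semiquaver = 2.
Sum: 16 + 12 + 12 + 4 + 4 + 12 + 3 + 12 + 4 + 2 = 81 thirty-second notes.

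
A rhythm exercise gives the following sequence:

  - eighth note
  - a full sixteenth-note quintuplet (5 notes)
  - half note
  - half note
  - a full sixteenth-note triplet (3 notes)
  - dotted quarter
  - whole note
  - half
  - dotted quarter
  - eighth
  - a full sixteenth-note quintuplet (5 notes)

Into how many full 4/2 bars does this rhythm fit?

2

One bar of 4/2 = 16 eighth notes.
Each duration in eighth notes: eighth note = 1; a full sixteenth-note quintuplet (5 notes) (five quintuplet sixteenths span one quarter) = 2; half note = 4; half note = 4; a full sixteenth-note triplet (3 notes) (three triplet sixteenths span one eighth) = 1; dotted quarter = 3; whole note = 8; half = 4; dotted quarter = 3; eighth = 1; a full sixteenth-note quintuplet (5 notes) (five quintuplet sixteenths span one quarter) = 2.
Total: 1 + 2 + 4 + 4 + 1 + 3 + 8 + 4 + 3 + 1 + 2 = 33.
33 ÷ 16 = 2 complete bars with 1 left over.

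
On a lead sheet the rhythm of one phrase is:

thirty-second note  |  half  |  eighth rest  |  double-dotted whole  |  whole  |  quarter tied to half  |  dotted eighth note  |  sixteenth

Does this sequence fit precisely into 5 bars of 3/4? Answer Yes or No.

One bar of 3/4 = 24 thirty-second notes, so 5 bars = 120.
Convert each value to thirty-second notes: thirty-second note = 1; half = 16; eighth rest = 4; double-dotted whole = 56; whole = 32; quarter tied to half (quarter + half) = 24; dotted eighth note = 6; sixteenth = 2.
Sum: 1 + 16 + 4 + 56 + 32 + 24 + 6 + 2 = 141.
141 exceeds 120, so the answer is No.

No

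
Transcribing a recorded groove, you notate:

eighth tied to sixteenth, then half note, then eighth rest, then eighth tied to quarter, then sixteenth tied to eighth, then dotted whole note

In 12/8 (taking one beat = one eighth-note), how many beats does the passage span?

23

One eighth-note beat = 2 sixteenth notes.
Convert each value to sixteenth notes: eighth tied to sixteenth (eighth + sixteenth) = 3; half note = 8; eighth rest = 2; eighth tied to quarter (eighth + quarter) = 6; sixteenth tied to eighth (sixteenth + eighth) = 3; dotted whole note = 24.
Sum: 3 + 8 + 2 + 6 + 3 + 24 = 46.
46 ÷ 2 = 23 beats.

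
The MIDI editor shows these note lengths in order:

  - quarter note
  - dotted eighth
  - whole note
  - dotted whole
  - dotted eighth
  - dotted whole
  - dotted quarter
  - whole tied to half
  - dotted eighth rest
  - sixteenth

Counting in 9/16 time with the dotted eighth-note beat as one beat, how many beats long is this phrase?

One dotted eighth-note beat = 3 sixteenth notes.
Working in sixteenth notes: quarter note = 4; dotted eighth = 3; whole note = 16; dotted whole = 24; dotted eighth = 3; dotted whole = 24; dotted quarter = 6; whole tied to half (whole + half) = 24; dotted eighth rest = 3; sixteenth = 1.
Altogether 4 + 3 + 16 + 24 + 3 + 24 + 6 + 24 + 3 + 1 = 108.
108 ÷ 3 = 36 beats.

36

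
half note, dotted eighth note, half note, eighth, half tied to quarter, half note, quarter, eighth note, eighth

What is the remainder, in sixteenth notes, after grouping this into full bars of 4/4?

1

One bar of 4/4 = 16 sixteenth notes.
Express everything in sixteenth notes: half note = 8; dotted eighth note = 3; half note = 8; eighth = 2; half tied to quarter (half + quarter) = 12; half note = 8; quarter = 4; eighth note = 2; eighth = 2.
Total: 8 + 3 + 8 + 2 + 12 + 8 + 4 + 2 + 2 = 49.
49 ÷ 16 = 3 complete bars with 1 sixteenth note remaining.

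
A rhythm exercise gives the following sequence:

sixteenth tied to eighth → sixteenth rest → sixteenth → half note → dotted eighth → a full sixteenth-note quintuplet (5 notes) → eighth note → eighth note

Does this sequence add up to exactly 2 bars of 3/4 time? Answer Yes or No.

Yes

One bar of 3/4 = 12 sixteenth notes, so 2 bars = 24.
Each duration in sixteenth notes: sixteenth tied to eighth (sixteenth + eighth) = 3; sixteenth rest = 1; sixteenth = 1; half note = 8; dotted eighth = 3; a full sixteenth-note quintuplet (5 notes) (five quintuplet sixteenths span one quarter) = 4; eighth note = 2; eighth note = 2.
Adding: 3 + 1 + 1 + 8 + 3 + 4 + 2 + 2 = 24.
24 equals 24, so the answer is Yes.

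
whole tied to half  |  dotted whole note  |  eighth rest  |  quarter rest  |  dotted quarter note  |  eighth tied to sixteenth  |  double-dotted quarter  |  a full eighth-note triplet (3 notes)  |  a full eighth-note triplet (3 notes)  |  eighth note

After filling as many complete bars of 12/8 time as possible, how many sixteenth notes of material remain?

8

One bar of 12/8 = 24 sixteenth notes.
Working in sixteenth notes: whole tied to half (whole + half) = 24; dotted whole note = 24; eighth rest = 2; quarter rest = 4; dotted quarter note = 6; eighth tied to sixteenth (eighth + sixteenth) = 3; double-dotted quarter = 7; a full eighth-note triplet (3 notes) (three triplet eighths span one quarter) = 4; a full eighth-note triplet (3 notes) (three triplet eighths span one quarter) = 4; eighth note = 2.
Altogether 24 + 24 + 2 + 4 + 6 + 3 + 7 + 4 + 4 + 2 = 80.
80 ÷ 24 = 3 complete bars with 8 sixteenth notes remaining.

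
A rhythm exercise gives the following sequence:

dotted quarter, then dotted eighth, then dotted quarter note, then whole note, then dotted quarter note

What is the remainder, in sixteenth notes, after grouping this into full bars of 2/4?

5

One bar of 2/4 = 8 sixteenth notes.
Working in sixteenth notes: dotted quarter = 6; dotted eighth = 3; dotted quarter note = 6; whole note = 16; dotted quarter note = 6.
Adding: 6 + 3 + 6 + 16 + 6 = 37.
37 ÷ 8 = 4 complete bars with 5 sixteenth notes remaining.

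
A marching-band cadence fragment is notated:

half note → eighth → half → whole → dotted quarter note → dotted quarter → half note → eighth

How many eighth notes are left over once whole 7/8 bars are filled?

One bar of 7/8 = 7 eighth notes.
Each duration in eighth notes: half note = 4; eighth = 1; half = 4; whole = 8; dotted quarter note = 3; dotted quarter = 3; half note = 4; eighth = 1.
Altogether 4 + 1 + 4 + 8 + 3 + 3 + 4 + 1 = 28.
28 ÷ 7 = 4 complete bars with 0 eighth notes remaining.

0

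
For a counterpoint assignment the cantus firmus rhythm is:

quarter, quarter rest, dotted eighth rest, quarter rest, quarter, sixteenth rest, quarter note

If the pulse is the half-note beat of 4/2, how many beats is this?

3

One half-note beat = 8 sixteenth notes.
Working in sixteenth notes: quarter = 4; quarter rest = 4; dotted eighth rest = 3; quarter rest = 4; quarter = 4; sixteenth rest = 1; quarter note = 4.
Total: 4 + 4 + 3 + 4 + 4 + 1 + 4 = 24.
24 ÷ 8 = 3 beats.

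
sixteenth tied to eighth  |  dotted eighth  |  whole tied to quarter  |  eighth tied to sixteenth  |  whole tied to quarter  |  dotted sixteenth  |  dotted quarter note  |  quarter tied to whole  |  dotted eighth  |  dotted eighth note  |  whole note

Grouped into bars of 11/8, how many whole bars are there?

One bar of 11/8 = 44 thirty-second notes.
Express everything in thirty-second notes: sixteenth tied to eighth (sixteenth + eighth) = 6; dotted eighth = 6; whole tied to quarter (whole + quarter) = 40; eighth tied to sixteenth (eighth + sixteenth) = 6; whole tied to quarter (whole + quarter) = 40; dotted sixteenth = 3; dotted quarter note = 12; quarter tied to whole (quarter + whole) = 40; dotted eighth = 6; dotted eighth note = 6; whole note = 32.
Sum: 6 + 6 + 40 + 6 + 40 + 3 + 12 + 40 + 6 + 6 + 32 = 197.
197 ÷ 44 = 4 complete bars with 21 left over.

4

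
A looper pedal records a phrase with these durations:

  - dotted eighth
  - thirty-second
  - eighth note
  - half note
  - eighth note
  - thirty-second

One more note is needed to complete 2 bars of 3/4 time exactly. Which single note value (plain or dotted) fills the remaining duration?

half note

2 bars of 3/4 = 48 thirty-second notes.
In thirty-second notes: dotted eighth = 6; thirty-second = 1; eighth note = 4; half note = 16; eighth note = 4; thirty-second = 1.
Sum: 6 + 1 + 4 + 16 + 4 + 1 = 32.
Remaining: 48 − 32 = 16 thirty-second notes, which is a half note.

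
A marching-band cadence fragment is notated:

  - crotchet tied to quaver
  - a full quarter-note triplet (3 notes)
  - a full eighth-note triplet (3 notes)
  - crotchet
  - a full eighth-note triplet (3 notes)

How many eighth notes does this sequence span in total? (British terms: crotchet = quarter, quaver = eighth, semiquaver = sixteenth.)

Working in eighth notes: crotchet tied to quaver (crotchet + quaver) = 3; a full quarter-note triplet (3 notes) (three triplet quarters span one half) = 4; a full eighth-note triplet (3 notes) (three triplet eighths span one quarter) = 2; crotchet = 2; a full eighth-note triplet (3 notes) (three triplet eighths span one quarter) = 2.
Sum: 3 + 4 + 2 + 2 + 2 = 13 eighth notes.

13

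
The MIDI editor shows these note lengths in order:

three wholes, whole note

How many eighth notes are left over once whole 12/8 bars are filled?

One bar of 12/8 = 3 half notes.
Express everything in half notes: whole = 2; whole = 2; whole = 2; whole note = 2.
Adding: 2 + 2 + 2 + 2 = 8.
8 ÷ 3 = 2 complete bars with 2 half notes remaining = 8 eighth notes.

8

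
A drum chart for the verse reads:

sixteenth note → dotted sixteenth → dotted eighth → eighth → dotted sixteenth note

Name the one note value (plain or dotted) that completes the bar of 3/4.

dotted eighth note

The bar of 3/4 = 24 thirty-second notes.
Each duration in thirty-second notes: sixteenth note = 2; dotted sixteenth = 3; dotted eighth = 6; eighth = 4; dotted sixteenth note = 3.
Adding: 2 + 3 + 6 + 4 + 3 = 18.
Remaining: 24 − 18 = 6 thirty-second notes, which is a dotted eighth note.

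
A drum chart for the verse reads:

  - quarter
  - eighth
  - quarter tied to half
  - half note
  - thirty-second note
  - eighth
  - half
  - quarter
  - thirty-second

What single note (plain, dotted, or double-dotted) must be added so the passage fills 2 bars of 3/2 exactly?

2 bars of 3/2 = 96 thirty-second notes.
In thirty-second notes: quarter = 8; eighth = 4; quarter tied to half (quarter + half) = 24; half note = 16; thirty-second note = 1; eighth = 4; half = 16; quarter = 8; thirty-second = 1.
Altogether 8 + 4 + 24 + 16 + 1 + 4 + 16 + 8 + 1 = 82.
Remaining: 96 − 82 = 14 thirty-second notes, which is a double-dotted quarter note.

double-dotted quarter note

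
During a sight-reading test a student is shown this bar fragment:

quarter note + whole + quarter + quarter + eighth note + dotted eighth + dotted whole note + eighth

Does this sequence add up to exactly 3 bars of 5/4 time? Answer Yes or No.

One bar of 5/4 = 20 sixteenth notes, so 3 bars = 60.
In sixteenth notes: quarter note = 4; whole = 16; quarter = 4; quarter = 4; eighth note = 2; dotted eighth = 3; dotted whole note = 24; eighth = 2.
Sum: 4 + 16 + 4 + 4 + 2 + 3 + 24 + 2 = 59.
59 falls short of 60, so the answer is No.

No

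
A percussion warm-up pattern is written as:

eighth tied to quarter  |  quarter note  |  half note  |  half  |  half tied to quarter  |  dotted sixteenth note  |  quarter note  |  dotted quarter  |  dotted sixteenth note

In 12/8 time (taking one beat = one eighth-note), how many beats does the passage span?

One eighth-note beat = 4 thirty-second notes.
In thirty-second notes: eighth tied to quarter (eighth + quarter) = 12; quarter note = 8; half note = 16; half = 16; half tied to quarter (half + quarter) = 24; dotted sixteenth note = 3; quarter note = 8; dotted quarter = 12; dotted sixteenth note = 3.
Sum: 12 + 8 + 16 + 16 + 24 + 3 + 8 + 12 + 3 = 102.
102 ÷ 4 = 25.5 beats.

25.5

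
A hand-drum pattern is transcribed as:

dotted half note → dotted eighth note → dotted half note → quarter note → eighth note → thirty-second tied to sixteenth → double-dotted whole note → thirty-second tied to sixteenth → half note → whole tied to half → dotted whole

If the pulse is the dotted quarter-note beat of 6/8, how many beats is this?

20

One dotted quarter-note beat = 12 thirty-second notes.
In thirty-second notes: dotted half note = 24; dotted eighth note = 6; dotted half note = 24; quarter note = 8; eighth note = 4; thirty-second tied to sixteenth (thirty-second + sixteenth) = 3; double-dotted whole note = 56; thirty-second tied to sixteenth (thirty-second + sixteenth) = 3; half note = 16; whole tied to half (whole + half) = 48; dotted whole = 48.
Sum: 24 + 6 + 24 + 8 + 4 + 3 + 56 + 3 + 16 + 48 + 48 = 240.
240 ÷ 12 = 20 beats.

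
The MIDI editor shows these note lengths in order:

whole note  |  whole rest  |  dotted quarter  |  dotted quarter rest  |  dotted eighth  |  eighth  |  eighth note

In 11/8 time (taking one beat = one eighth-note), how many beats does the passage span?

One eighth-note beat = 2 sixteenth notes.
In sixteenth notes: whole note = 16; whole rest = 16; dotted quarter = 6; dotted quarter rest = 6; dotted eighth = 3; eighth = 2; eighth note = 2.
Adding: 16 + 16 + 6 + 6 + 3 + 2 + 2 = 51.
51 ÷ 2 = 25.5 beats.

25.5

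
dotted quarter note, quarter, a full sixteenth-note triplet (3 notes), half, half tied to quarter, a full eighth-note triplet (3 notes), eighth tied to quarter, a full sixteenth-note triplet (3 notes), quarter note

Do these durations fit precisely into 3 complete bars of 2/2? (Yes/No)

Yes

One bar of 2/2 = 8 eighth notes, so 3 bars = 24.
Each duration in eighth notes: dotted quarter note = 3; quarter = 2; a full sixteenth-note triplet (3 notes) (three triplet sixteenths span one eighth) = 1; half = 4; half tied to quarter (half + quarter) = 6; a full eighth-note triplet (3 notes) (three triplet eighths span one quarter) = 2; eighth tied to quarter (eighth + quarter) = 3; a full sixteenth-note triplet (3 notes) (three triplet sixteenths span one eighth) = 1; quarter note = 2.
Altogether 3 + 2 + 1 + 4 + 6 + 2 + 3 + 1 + 2 = 24.
24 equals 24, so the answer is Yes.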